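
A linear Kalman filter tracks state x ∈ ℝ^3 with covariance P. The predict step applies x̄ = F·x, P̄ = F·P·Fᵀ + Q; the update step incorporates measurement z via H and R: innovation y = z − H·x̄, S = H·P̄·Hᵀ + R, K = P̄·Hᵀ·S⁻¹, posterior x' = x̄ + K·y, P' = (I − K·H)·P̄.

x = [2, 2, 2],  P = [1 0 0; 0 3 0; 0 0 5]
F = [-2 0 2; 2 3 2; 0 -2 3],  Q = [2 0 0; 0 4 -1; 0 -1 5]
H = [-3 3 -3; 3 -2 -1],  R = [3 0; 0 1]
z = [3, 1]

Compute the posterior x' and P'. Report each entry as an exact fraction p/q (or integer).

x̄ = F·x = [0, 14, 2]
P̄ = F·P·Fᵀ + Q = [26 16 30; 16 55 11; 30 11 62]
y = z − H·x̄ = [-33, 31]
S = H·P̄·Hᵀ + R = [1344 -285; -285 189]
K = P̄·Hᵀ·S⁻¹ = [-6040/57597 -4232/57597; -1643/57597 -24724/57597; -4913/19199 -6799/19199]
x' = x̄ + K·y = [68128/57597, 94133/57597, -10242/19199]
P' = (I − K·H)·P̄ = [840434/57597 1119976/57597 95194/19199; 1119976/57597 1500995/57597 127554/19199; 95194/19199 127554/19199 37273/19199]

x' = [68128/57597, 94133/57597, -10242/19199]
P' = [840434/57597 1119976/57597 95194/19199; 1119976/57597 1500995/57597 127554/19199; 95194/19199 127554/19199 37273/19199]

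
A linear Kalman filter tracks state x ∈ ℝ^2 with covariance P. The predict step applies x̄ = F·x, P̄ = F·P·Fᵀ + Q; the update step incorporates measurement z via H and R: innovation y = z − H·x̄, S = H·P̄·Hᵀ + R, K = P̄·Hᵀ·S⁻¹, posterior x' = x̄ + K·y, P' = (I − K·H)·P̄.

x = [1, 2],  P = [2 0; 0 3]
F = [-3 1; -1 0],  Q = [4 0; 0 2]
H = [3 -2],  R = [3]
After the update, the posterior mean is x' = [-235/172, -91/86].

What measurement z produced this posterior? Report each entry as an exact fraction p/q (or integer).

x̄ = F·x = [-1, -1]
P̄ = F·P·Fᵀ + Q = [25 6; 6 4]
S = H·P̄·Hᵀ + R = [172]
K = P̄·Hᵀ·S⁻¹ = [63/172; 5/86]
x' − x̄ = [-63/172, -5/86] = K·y
y = (KᵀK)⁻¹·Kᵀ·(x' − x̄) = [-1]
z = y + H·x̄ = [-1] + [-1] = [-2]

z = [-2]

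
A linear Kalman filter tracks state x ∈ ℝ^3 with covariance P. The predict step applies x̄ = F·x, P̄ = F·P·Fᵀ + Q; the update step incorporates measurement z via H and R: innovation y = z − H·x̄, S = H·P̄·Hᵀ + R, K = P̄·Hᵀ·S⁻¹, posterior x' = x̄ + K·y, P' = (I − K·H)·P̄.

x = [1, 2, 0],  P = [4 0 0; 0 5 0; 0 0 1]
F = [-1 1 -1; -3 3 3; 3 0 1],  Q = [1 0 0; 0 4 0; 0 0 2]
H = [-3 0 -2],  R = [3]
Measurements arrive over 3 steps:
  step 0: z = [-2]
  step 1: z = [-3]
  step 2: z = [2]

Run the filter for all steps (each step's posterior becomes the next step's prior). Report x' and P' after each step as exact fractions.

step 0: x̄ = F·x = [1, 3, 3]
step 0: P̄ = F·P·Fᵀ + Q = [11 24 -13; 24 94 -33; -13 -33 39]
step 0: y = z − H·x̄ = [7]
step 0: S = H·P̄·Hᵀ + R = [102]
step 0: K = P̄·Hᵀ·S⁻¹ = [-7/102; -1/17; -13/34]
step 0: x' = x̄ + K·y = [53/102, 44/17, 11/34]
step 0: P' = (I − K·H)·P̄ = [1073/102 401/17 -533/34; 401/17 1592/17 -600/17; -533/34 -600/17 819/34]
step 1: x̄ = F·x = [89/51, 122/17, 32/17]
step 1: P̄ = F·P·Fᵀ + Q = [6187/51 1678/17 723/17; 1678/17 6470/17 -171/17; 723/17 -171/17 454/17]
step 1: y = z − H·x̄ = [6]
step 1: S = H·P̄·Hᵀ + R = [1712]
step 1: K = P̄·Hᵀ·S⁻¹ = [-449/1712; -69/428; -181/1712]
step 1: x' = x̄ + K·y = [7487/43656, 22589/3638, 18161/14552]
step 1: P' = (I − K·H)·P̄ = [310493/87312 191507/7276 -143797/29104; 191507/7276 611353/1819 -285501/7276; -143797/29104 -285501/7276 220311/29104]
step 2: x̄ = F·x = [104549/21828, 39758/1819, 3206/1819]
step 2: P̄ = F·P·Fᵀ + Q = [7949189/21828 1524896/1819 75029/1819; 1524896/1819 3706831/1819 145932/1819; 75029/1819 145932/1819 21701/1819]
step 2: y = z − H·x̄ = [144749/7276]
step 2: S = H·P̄·Hᵀ + R = [27818003/7276]
step 2: K = P̄·Hᵀ·S⁻¹ = [-8549421/27818003; -19466208/27818003; -1073956/27818003]
step 2: x' = x̄ + K·y = [-110529965/83454009, 220758454/27818003, 27664103/27818003]
step 2: P' = (I − K·H)·P̄ = [254640619/83454009 447146584/27818003 -114496178/27818003; 447146584/27818003 4608753383/27818003 -641520564/27818003; -114496178/27818003 -641520564/27818003 173355201/27818003]

step 0: x' = [53/102, 44/17, 11/34], P' = [1073/102 401/17 -533/34; 401/17 1592/17 -600/17; -533/34 -600/17 819/34]
step 1: x' = [7487/43656, 22589/3638, 18161/14552], P' = [310493/87312 191507/7276 -143797/29104; 191507/7276 611353/1819 -285501/7276; -143797/29104 -285501/7276 220311/29104]
step 2: x' = [-110529965/83454009, 220758454/27818003, 27664103/27818003], P' = [254640619/83454009 447146584/27818003 -114496178/27818003; 447146584/27818003 4608753383/27818003 -641520564/27818003; -114496178/27818003 -641520564/27818003 173355201/27818003]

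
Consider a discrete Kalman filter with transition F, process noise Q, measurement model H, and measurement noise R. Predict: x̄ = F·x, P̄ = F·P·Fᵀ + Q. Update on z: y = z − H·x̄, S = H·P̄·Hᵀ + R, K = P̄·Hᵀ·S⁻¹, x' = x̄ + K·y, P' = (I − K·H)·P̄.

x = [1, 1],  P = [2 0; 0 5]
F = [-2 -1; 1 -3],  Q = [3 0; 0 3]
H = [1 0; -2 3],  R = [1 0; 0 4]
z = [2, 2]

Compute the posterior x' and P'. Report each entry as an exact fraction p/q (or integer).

x' = [11194/6561, 11798/6561]
P' = [6175/6561 4118/6561; 4118/6561 5632/6561]

x̄ = F·x = [-3, -2]
P̄ = F·P·Fᵀ + Q = [16 11; 11 50]
y = z − H·x̄ = [5, 2]
S = H·P̄·Hᵀ + R = [17 1; 1 386]
K = P̄·Hᵀ·S⁻¹ = [6175/6561 1/6561; 4118/6561 2165/6561]
x' = x̄ + K·y = [11194/6561, 11798/6561]
P' = (I − K·H)·P̄ = [6175/6561 4118/6561; 4118/6561 5632/6561]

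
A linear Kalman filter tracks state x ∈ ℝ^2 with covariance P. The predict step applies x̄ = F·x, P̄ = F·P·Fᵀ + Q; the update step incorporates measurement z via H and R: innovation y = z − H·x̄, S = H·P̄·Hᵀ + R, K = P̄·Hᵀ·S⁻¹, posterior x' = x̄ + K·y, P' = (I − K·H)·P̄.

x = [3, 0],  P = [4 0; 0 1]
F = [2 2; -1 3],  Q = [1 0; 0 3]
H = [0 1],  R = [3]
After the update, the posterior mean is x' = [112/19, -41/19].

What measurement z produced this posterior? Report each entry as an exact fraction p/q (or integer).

z = [-2]

x̄ = F·x = [6, -3]
P̄ = F·P·Fᵀ + Q = [21 -2; -2 16]
S = H·P̄·Hᵀ + R = [19]
K = P̄·Hᵀ·S⁻¹ = [-2/19; 16/19]
x' − x̄ = [-2/19, 16/19] = K·y
y = (KᵀK)⁻¹·Kᵀ·(x' − x̄) = [1]
z = y + H·x̄ = [1] + [-3] = [-2]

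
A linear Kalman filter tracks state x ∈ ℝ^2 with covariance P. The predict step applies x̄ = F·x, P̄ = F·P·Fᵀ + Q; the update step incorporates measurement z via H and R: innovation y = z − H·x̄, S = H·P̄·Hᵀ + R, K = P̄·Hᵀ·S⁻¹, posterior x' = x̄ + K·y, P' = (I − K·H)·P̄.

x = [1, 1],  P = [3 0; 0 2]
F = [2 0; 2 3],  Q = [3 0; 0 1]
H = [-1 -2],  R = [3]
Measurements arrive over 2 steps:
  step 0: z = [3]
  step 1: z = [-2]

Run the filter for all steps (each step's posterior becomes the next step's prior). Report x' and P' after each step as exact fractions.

step 0: x̄ = F·x = [2, 5]
step 0: P̄ = F·P·Fᵀ + Q = [15 12; 12 31]
step 0: y = z − H·x̄ = [15]
step 0: S = H·P̄·Hᵀ + R = [190]
step 0: K = P̄·Hᵀ·S⁻¹ = [-39/190; -37/95]
step 0: x' = x̄ + K·y = [-41/38, -16/19]
step 0: P' = (I − K·H)·P̄ = [1329/190 -303/95; -303/95 207/95]
step 1: x̄ = F·x = [-41/19, -89/19]
step 1: P̄ = F·P·Fᵀ + Q = [2943/95 168/19; 168/19 196/19]
step 1: y = z − H·x̄ = [-257/19]
step 1: S = H·P̄·Hᵀ + R = [10508/95]
step 1: K = P̄·Hᵀ·S⁻¹ = [-4623/10508; -700/2627]
step 1: x' = x̄ + K·y = [39857/10508, -2837/2627]
step 1: P' = (I − K·H)·P̄ = [100557/10508 -10836/2627; -10836/2627 6468/2627]

step 0: x' = [-41/38, -16/19], P' = [1329/190 -303/95; -303/95 207/95]
step 1: x' = [39857/10508, -2837/2627], P' = [100557/10508 -10836/2627; -10836/2627 6468/2627]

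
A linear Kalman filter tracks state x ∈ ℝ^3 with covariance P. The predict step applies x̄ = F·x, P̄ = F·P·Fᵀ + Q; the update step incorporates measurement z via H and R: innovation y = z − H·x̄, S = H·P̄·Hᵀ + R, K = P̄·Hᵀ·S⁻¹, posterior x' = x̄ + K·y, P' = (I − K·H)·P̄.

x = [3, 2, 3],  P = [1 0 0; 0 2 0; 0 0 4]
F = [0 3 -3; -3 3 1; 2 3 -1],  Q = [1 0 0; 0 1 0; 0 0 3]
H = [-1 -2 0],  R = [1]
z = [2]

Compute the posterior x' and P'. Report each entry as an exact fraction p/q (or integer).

x̄ = F·x = [-3, 0, 9]
P̄ = F·P·Fᵀ + Q = [55 6 30; 6 32 8; 30 8 29]
y = z − H·x̄ = [-1]
S = H·P̄·Hᵀ + R = [208]
K = P̄·Hᵀ·S⁻¹ = [-67/208; -35/104; -23/104]
x' = x̄ + K·y = [-557/208, 35/104, 959/104]
P' = (I − K·H)·P̄ = [6951/208 -1721/104 1579/104; -1721/104 439/52 -389/52; 1579/104 -389/52 979/52]

x' = [-557/208, 35/104, 959/104]
P' = [6951/208 -1721/104 1579/104; -1721/104 439/52 -389/52; 1579/104 -389/52 979/52]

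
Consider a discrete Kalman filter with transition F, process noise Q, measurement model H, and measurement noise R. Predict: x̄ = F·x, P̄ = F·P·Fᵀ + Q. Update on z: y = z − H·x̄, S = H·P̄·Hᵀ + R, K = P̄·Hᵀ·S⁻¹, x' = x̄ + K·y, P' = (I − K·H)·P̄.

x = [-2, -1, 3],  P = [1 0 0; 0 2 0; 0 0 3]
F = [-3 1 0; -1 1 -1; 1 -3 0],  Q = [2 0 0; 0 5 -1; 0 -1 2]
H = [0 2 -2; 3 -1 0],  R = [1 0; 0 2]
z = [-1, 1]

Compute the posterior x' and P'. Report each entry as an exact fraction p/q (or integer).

x̄ = F·x = [5, -2, 1]
P̄ = F·P·Fᵀ + Q = [13 5 -9; 5 11 -8; -9 -8 21]
y = z − H·x̄ = [5, -16]
S = H·P̄·Hᵀ + R = [193 46; 46 100]
K = P̄·Hᵀ·S⁻¹ = [103/1432 879/2864; 113/537 -61/1074; -821/2864 -333/5728]
x' = x̄ + K·y = [643/1432, -7/179, 1423/2864]
P' = (I − K·H)·P̄ = [789/1432 186/179 2873/2864; 186/179 1735/537 1119/358; 2873/2864 1119/358 18725/5728]

x' = [643/1432, -7/179, 1423/2864]
P' = [789/1432 186/179 2873/2864; 186/179 1735/537 1119/358; 2873/2864 1119/358 18725/5728]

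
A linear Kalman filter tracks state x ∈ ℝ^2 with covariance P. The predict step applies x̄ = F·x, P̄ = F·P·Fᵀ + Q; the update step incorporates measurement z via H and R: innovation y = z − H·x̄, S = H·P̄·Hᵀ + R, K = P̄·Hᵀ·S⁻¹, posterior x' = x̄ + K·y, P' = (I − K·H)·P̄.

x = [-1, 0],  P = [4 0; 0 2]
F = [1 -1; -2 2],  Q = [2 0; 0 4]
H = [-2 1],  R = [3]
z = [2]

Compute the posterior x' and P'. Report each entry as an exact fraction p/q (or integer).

x' = [-55/111, 118/111]
P' = [104/111 124/111; 124/111 404/111]

x̄ = F·x = [-1, 2]
P̄ = F·P·Fᵀ + Q = [8 -12; -12 28]
y = z − H·x̄ = [-2]
S = H·P̄·Hᵀ + R = [111]
K = P̄·Hᵀ·S⁻¹ = [-28/111; 52/111]
x' = x̄ + K·y = [-55/111, 118/111]
P' = (I − K·H)·P̄ = [104/111 124/111; 124/111 404/111]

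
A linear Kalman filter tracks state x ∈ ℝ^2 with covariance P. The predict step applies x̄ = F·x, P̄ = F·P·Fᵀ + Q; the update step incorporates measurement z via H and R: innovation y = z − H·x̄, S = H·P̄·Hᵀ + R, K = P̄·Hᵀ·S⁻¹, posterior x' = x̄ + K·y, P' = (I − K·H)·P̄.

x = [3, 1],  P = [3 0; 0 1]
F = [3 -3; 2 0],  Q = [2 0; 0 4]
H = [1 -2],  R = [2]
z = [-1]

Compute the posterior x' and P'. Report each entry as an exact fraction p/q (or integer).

x̄ = F·x = [6, 6]
P̄ = F·P·Fᵀ + Q = [38 18; 18 16]
y = z − H·x̄ = [5]
S = H·P̄·Hᵀ + R = [32]
K = P̄·Hᵀ·S⁻¹ = [1/16; -7/16]
x' = x̄ + K·y = [101/16, 61/16]
P' = (I − K·H)·P̄ = [303/8 151/8; 151/8 79/8]

x' = [101/16, 61/16]
P' = [303/8 151/8; 151/8 79/8]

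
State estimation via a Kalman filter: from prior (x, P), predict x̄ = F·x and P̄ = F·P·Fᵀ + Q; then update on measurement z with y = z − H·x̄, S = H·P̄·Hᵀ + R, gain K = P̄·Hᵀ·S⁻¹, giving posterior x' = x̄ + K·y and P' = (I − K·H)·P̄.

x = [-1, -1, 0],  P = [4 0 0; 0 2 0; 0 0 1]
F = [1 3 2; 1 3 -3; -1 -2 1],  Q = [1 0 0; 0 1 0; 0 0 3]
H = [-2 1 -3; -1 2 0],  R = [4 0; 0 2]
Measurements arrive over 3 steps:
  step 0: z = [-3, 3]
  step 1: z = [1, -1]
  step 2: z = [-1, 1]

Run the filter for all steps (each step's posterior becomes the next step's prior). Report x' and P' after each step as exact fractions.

step 0: x' = [-6163/1855, -112/265, 759/265], P' = [49416/1855 3559/265 -3503/265; 3559/265 3829/530 -3473/530; -3503/265 -3473/530 3701/530]
step 1: x' = [1138883579/161768779, 501885551/161768779, -628414602/161768779], P' = [2012171490/161768779 1042437734/161768779 -993660762/161768779; 1042437734/161768779 612900184/161768779 -497921416/161768779; -993660762/161768779 -497921416/161768779 558138492/161768779]
step 2: x' = [-633005294464/427037148721, -228635645711/854074297442, 955982921877/854074297442], P' = [10415873646929/854074297442 10792534971963/1708148594884 -10283966749335/1708148594884; 10792534971963/1708148594884 12720011610773/3416297189768 -10299614269769/3416297189768; -10283966749335/1708148594884 -10299614269769/3416297189768 11578003980461/3416297189768]

step 0: x̄ = F·x = [-4, -4, 3]
step 0: P̄ = F·P·Fᵀ + Q = [27 16 -14; 16 32 -19; -14 -19 16]
step 0: y = z − H·x̄ = [2, 7]
step 0: S = H·P̄·Hᵀ + R = [170 110; 110 93]
step 0: K = P̄·Hᵀ·S⁻¹ = [-89/1855 41/371; 3/530 27/53; -141/530 3/53]
step 0: x' = x̄ + K·y = [-6163/1855, -112/265, 759/265]
step 0: P' = (I − K·H)·P̄ = [49416/1855 3559/265 -3503/265; 3559/265 3829/530 -3473/530; -3503/265 -3473/530 3701/530]
step 1: x̄ = F·x = [2111/1855, -24454/1855, 13044/1855]
step 1: P̄ = F·P·Fᵀ + Q = [258453/3710 302774/1855 -383613/3710; 302774/1855 803869/1855 -500734/1855; -383613/3710 -500734/1855 637713/3710]
step 1: y = z − H·x̄ = [69663/1855, 49164/1855]
step 1: S = H·P̄·Hᵀ + R = [7379067/3710 5562611/3710; 5562611/3710 4274633/3710]
step 1: K = P̄·Hᵀ·S⁻¹ = [-230740/161768779 36351989/161768779; 5447241/161768779 91681317/161768779; -46253842/161768779 -1091035/161768779]
step 1: x' = x̄ + K·y = [1138883579/161768779, 501885551/161768779, -628414602/161768779]
step 1: P' = (I − K·H)·P̄ = [2012171490/161768779 1042437734/161768779 -993660762/161768779; 1042437734/161768779 612900184/161768779 -497921416/161768779; -993660762/161768779 -497921416/161768779 558138492/161768779]
step 2: x̄ = F·x = [1387711028/161768779, 4529784038/161768779, -2771069283/161768779]
step 2: P̄ = F·P·Fᵀ + Q = [6227522257/161768779 12921493608/161768779 -8293902102/161768779; 12921493608/161768779 33892464817/161768779 -21032112532/161768779; -8293902102/161768779 -21032112532/161768779 13655975179/161768779]
step 2: y = z − H·x̄ = [-10229338610/161768779, -7510088269/161768779]
step 2: S = H·P̄·Hᵀ + R = [157333281108/161768779 116943474994/161768779; 116943474994/161768779 90434944651/161768779]
step 2: K = P̄·Hᵀ·S⁻¹ = [-4764841937/1708148594884 188330662517/854074297442; 112178633057/3416297189768 963738319405/1708148594884; -974439803453/3416297189768 -7823760217/1708148594884]
step 2: x' = x̄ + K·y = [-633005294464/427037148721, -228635645711/854074297442, 955982921877/854074297442]
step 2: P' = (I − K·H)·P̄ = [10415873646929/854074297442 10792534971963/1708148594884 -10283966749335/1708148594884; 10792534971963/1708148594884 12720011610773/3416297189768 -10299614269769/3416297189768; -10283966749335/1708148594884 -10299614269769/3416297189768 11578003980461/3416297189768]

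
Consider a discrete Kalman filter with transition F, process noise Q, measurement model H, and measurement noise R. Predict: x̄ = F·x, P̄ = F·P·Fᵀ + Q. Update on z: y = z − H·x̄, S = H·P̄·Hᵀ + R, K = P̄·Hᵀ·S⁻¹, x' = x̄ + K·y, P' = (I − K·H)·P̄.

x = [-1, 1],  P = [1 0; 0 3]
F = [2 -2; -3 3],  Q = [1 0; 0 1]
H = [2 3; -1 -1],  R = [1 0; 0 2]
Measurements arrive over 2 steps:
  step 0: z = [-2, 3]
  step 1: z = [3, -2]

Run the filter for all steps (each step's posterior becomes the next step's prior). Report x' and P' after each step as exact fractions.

step 0: x' = [-360/287, 39/287], P' = [1041/287 -737/287; -737/287 551/287]
step 1: x' = [-14870/29303, 40496/29303], P' = [112551/29303 -79811/29303; -79811/29303 59581/29303]

step 0: x̄ = F·x = [-4, 6]
step 0: P̄ = F·P·Fᵀ + Q = [17 -24; -24 37]
step 0: y = z − H·x̄ = [-12, 5]
step 0: S = H·P̄·Hᵀ + R = [114 -25; -25 8]
step 0: K = P̄·Hᵀ·S⁻¹ = [-129/287 -152/287; 179/287 93/287]
step 0: x' = x̄ + K·y = [-360/287, 39/287]
step 0: P' = (I − K·H)·P̄ = [1041/287 -737/287; -737/287 551/287]
step 1: x̄ = F·x = [-114/41, 171/41]
step 1: P̄ = F·P·Fᵀ + Q = [1793/41 -2628/41; -2628/41 3983/41]
step 1: y = z − H·x̄ = [-162/41, -25/41]
step 1: S = H·P̄·Hᵀ + R = [11524/41 -2395/41; -2395/41 602/41]
step 1: K = P̄·Hᵀ·S⁻¹ = [-14331/29303 -16370/29303; 19121/29303 10115/29303]
step 1: x' = x̄ + K·y = [-14870/29303, 40496/29303]
step 1: P' = (I − K·H)·P̄ = [112551/29303 -79811/29303; -79811/29303 59581/29303]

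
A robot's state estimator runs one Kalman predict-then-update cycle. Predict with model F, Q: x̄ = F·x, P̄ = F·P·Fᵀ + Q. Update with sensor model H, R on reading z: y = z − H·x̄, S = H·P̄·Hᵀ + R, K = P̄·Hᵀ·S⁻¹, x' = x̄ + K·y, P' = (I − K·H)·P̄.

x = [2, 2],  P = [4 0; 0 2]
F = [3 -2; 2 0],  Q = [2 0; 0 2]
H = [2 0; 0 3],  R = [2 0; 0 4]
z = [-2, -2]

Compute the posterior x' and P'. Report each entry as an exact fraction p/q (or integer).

x̄ = F·x = [2, 4]
P̄ = F·P·Fᵀ + Q = [46 24; 24 18]
y = z − H·x̄ = [-6, -14]
S = H·P̄·Hᵀ + R = [186 144; 144 166]
K = P̄·Hᵀ·S⁻¹ = [1226/2535 12/845; 16/845 261/845]
x' = x̄ + K·y = [-186/169, -74/169]
P' = (I − K·H)·P̄ = [1226/2535 16/845; 16/845 348/845]

x' = [-186/169, -74/169]
P' = [1226/2535 16/845; 16/845 348/845]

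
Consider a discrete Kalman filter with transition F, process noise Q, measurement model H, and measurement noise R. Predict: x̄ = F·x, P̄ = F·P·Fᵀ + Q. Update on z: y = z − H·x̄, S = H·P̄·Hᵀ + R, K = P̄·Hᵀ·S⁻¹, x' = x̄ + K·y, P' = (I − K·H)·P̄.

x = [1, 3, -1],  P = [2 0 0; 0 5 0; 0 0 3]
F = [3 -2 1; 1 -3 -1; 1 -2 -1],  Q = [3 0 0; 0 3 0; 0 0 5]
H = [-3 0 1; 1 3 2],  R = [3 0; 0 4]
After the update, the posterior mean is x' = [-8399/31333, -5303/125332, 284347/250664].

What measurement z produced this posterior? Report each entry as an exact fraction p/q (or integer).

z = [2, 2]

x̄ = F·x = [-4, -7, -4]
P̄ = F·P·Fᵀ + Q = [44 33 23; 33 53 35; 23 35 30]
S = H·P̄·Hᵀ + R = [291 -379; -379 1355]
K = P̄·Hᵀ·S⁻¹ = [-9508/31333 1711/31333; 6289/125332 25993/125332; 18407/250664 39927/250664]
x' − x̄ = [116933/31333, 872021/125332, 1287003/250664] = K·y
y = (KᵀK)⁻¹·Kᵀ·(x' − x̄) = [-6, 35]
z = y + H·x̄ = [-6, 35] + [8, -33] = [2, 2]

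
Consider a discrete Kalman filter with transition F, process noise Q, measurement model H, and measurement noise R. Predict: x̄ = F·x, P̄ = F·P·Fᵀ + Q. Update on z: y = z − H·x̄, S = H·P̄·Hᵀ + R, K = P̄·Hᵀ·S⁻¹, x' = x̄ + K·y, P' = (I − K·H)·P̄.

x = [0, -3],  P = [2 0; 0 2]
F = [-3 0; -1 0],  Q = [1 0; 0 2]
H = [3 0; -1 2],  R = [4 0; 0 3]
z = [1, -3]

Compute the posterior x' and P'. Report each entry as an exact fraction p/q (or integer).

x̄ = F·x = [0, 0]
P̄ = F·P·Fᵀ + Q = [19 6; 6 4]
y = z − H·x̄ = [1, -3]
S = H·P̄·Hᵀ + R = [175 -21; -21 14]
K = P̄·Hᵀ·S⁻¹ = [93/287 -4/287; 6/41 104/287]
x' = x̄ + K·y = [15/41, -270/287]
P' = (I − K·H)·P̄ = [124/287 8/41; 8/41 184/287]

x' = [15/41, -270/287]
P' = [124/287 8/41; 8/41 184/287]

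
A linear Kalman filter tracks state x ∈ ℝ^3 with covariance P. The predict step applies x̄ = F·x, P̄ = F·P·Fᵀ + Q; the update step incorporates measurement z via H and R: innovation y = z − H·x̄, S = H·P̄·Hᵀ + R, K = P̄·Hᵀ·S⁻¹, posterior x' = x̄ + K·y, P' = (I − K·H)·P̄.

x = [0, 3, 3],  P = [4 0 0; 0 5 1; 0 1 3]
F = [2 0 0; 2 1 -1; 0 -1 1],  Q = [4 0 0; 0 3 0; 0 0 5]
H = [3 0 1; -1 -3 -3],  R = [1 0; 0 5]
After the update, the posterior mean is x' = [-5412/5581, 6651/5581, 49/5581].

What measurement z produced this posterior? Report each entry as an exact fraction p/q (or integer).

x̄ = F·x = [0, 0, 0]
P̄ = F·P·Fᵀ + Q = [20 16 0; 16 25 -6; 0 -6 11]
S = H·P̄·Hᵀ + R = [192 -219; -219 337]
K = P̄·Hᵀ·S⁻¹ = [1776/5581 28/5581; -611/5581 -1606/5581; 422/16743 -157/5581]
x' − x̄ = [-5412/5581, 6651/5581, 49/5581] = K·y
y = (KᵀK)⁻¹·Kᵀ·(x' − x̄) = [-3, -3]
z = y + H·x̄ = [-3, -3] + [0, 0] = [-3, -3]

z = [-3, -3]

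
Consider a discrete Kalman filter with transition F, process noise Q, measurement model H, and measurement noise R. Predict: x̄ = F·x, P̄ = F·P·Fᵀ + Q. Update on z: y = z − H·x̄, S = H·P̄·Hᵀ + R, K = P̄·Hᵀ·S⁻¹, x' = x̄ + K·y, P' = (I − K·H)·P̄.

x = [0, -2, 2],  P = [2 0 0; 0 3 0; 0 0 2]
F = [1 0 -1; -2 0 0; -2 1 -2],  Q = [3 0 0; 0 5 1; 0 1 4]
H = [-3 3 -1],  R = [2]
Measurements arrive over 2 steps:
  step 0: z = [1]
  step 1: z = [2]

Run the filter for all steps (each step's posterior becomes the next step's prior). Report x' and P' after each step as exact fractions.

step 0: x̄ = F·x = [-2, 0, -6]
step 0: P̄ = F·P·Fᵀ + Q = [7 -4 0; -4 13 9; 0 9 23]
step 0: y = z − H·x̄ = [-11]
step 0: S = H·P̄·Hᵀ + R = [223]
step 0: K = P̄·Hᵀ·S⁻¹ = [-33/223; 42/223; 4/223]
step 0: x' = x̄ + K·y = [-83/223, -462/223, -1382/223]
step 0: P' = (I − K·H)·P̄ = [472/223 494/223 132/223; 494/223 1135/223 1839/223; 132/223 1839/223 5113/223]
step 1: x̄ = F·x = [1299/223, 166/223, 2468/223]
step 1: P̄ = F·P·Fᵀ + Q = [5990/223 -680/223 7937/223; -680/223 3003/223 1651/223; 7937/223 1651/223 16091/223]
step 1: y = z − H·x̄ = [6313/223]
step 1: S = H·P̄·Hᵀ + R = [147430/223]
step 1: K = P̄·Hᵀ·S⁻¹ = [-27947/147430; 4699/73715; -34949/147430]
step 1: x' = x̄ + K·y = [67633/147430, 187899/73715, 642261/147430]
step 1: P' = (I − K·H)·P̄ = [457717/147430 364111/73715 867409/147430; 364111/73715 794641/73715 1282192/73715; 867409/147430 1282192/73715 5160823/147430]

step 0: x' = [-83/223, -462/223, -1382/223], P' = [472/223 494/223 132/223; 494/223 1135/223 1839/223; 132/223 1839/223 5113/223]
step 1: x' = [67633/147430, 187899/73715, 642261/147430], P' = [457717/147430 364111/73715 867409/147430; 364111/73715 794641/73715 1282192/73715; 867409/147430 1282192/73715 5160823/147430]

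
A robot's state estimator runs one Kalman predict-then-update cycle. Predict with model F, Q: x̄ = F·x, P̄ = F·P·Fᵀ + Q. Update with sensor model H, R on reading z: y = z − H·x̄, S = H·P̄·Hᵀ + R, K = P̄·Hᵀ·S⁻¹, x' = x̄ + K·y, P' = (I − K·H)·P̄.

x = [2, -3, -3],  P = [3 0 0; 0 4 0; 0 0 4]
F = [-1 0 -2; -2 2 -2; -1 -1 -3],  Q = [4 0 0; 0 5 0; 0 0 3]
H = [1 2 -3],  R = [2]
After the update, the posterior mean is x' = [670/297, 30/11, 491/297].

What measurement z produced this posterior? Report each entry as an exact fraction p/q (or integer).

x̄ = F·x = [4, -4, 10]
P̄ = F·P·Fᵀ + Q = [23 22 27; 22 49 22; 27 22 46]
S = H·P̄·Hᵀ + R = [297]
K = P̄·Hᵀ·S⁻¹ = [-14/297; 2/11; -67/297]
x' − x̄ = [-518/297, 74/11, -2479/297] = K·y
y = (KᵀK)⁻¹·Kᵀ·(x' − x̄) = [37]
z = y + H·x̄ = [37] + [-34] = [3]

z = [3]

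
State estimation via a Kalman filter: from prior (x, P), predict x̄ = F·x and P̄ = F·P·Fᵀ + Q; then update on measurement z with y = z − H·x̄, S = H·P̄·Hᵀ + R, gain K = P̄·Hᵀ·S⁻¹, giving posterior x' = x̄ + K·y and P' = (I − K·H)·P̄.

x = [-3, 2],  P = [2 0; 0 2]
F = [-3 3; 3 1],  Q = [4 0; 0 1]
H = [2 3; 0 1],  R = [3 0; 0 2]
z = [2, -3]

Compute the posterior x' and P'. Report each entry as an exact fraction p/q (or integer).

x' = [21737/3263, -923/251]
P' = [14856/3263 -648/251; -648/251 438/251]

x̄ = F·x = [15, -7]
P̄ = F·P·Fᵀ + Q = [40 -12; -12 21]
y = z − H·x̄ = [-7, 4]
S = H·P̄·Hᵀ + R = [208 39; 39 23]
K = P̄·Hᵀ·S⁻¹ = [1480/3263 -324/251; 6/251 219/251]
x' = x̄ + K·y = [21737/3263, -923/251]
P' = (I − K·H)·P̄ = [14856/3263 -648/251; -648/251 438/251]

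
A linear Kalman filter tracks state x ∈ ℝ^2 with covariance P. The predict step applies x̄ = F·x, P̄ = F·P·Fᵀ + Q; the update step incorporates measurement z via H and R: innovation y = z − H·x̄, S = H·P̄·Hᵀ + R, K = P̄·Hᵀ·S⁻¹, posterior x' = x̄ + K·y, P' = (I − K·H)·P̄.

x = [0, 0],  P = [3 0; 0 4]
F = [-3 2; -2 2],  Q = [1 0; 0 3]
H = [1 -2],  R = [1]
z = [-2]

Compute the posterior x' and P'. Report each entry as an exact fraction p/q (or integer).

x' = [16/11, 56/33]
P' = [292/11 150/11; 150/11 239/33]

x̄ = F·x = [0, 0]
P̄ = F·P·Fᵀ + Q = [44 34; 34 31]
y = z − H·x̄ = [-2]
S = H·P̄·Hᵀ + R = [33]
K = P̄·Hᵀ·S⁻¹ = [-8/11; -28/33]
x' = x̄ + K·y = [16/11, 56/33]
P' = (I − K·H)·P̄ = [292/11 150/11; 150/11 239/33]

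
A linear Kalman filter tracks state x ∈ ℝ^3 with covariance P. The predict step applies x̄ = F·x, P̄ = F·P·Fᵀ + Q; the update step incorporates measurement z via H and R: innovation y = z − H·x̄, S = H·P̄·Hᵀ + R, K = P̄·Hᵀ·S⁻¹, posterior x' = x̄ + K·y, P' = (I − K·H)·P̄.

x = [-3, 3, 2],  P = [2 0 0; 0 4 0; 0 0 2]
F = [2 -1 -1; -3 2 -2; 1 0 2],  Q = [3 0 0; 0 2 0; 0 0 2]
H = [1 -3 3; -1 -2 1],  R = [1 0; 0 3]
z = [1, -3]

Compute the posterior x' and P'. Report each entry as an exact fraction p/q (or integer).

x̄ = F·x = [-11, 11, 1]
P̄ = F·P·Fᵀ + Q = [17 -16 0; -16 44 -14; 0 -14 12]
y = z − H·x̄ = [42, 7]
S = H·P̄·Hᵀ + R = [870 393; 393 200]
K = P̄·Hᵀ·S⁻¹ = [145/399 -85/133; -4202/19551 -50/6517; -40/6517 1382/6517]
x' = x̄ + K·y = [-4/19, 1787/931, 2073/931]
P' = (I − K·H)·P̄ = [169/57 -764/399 -370/133; -764/399 48964/19551 20014/6517; -370/133 20014/6517 26044/6517]

x' = [-4/19, 1787/931, 2073/931]
P' = [169/57 -764/399 -370/133; -764/399 48964/19551 20014/6517; -370/133 20014/6517 26044/6517]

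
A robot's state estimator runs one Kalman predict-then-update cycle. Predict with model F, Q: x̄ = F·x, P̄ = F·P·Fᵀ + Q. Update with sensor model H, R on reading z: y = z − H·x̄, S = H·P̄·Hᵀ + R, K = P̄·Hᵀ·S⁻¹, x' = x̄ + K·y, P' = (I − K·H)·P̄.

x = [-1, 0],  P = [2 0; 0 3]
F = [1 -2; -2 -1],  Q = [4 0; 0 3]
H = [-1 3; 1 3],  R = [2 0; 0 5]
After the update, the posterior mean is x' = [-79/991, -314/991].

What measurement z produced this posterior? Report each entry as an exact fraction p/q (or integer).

z = [-1, -1]

x̄ = F·x = [-1, 2]
P̄ = F·P·Fᵀ + Q = [18 2; 2 14]
S = H·P̄·Hᵀ + R = [134 108; 108 161]
K = P̄·Hᵀ·S⁻¹ = [-2262/4955 2256/4955; 844/4955 788/4955]
x' − x̄ = [912/991, -2296/991] = K·y
y = (KᵀK)⁻¹·Kᵀ·(x' − x̄) = [-8, -6]
z = y + H·x̄ = [-8, -6] + [7, 5] = [-1, -1]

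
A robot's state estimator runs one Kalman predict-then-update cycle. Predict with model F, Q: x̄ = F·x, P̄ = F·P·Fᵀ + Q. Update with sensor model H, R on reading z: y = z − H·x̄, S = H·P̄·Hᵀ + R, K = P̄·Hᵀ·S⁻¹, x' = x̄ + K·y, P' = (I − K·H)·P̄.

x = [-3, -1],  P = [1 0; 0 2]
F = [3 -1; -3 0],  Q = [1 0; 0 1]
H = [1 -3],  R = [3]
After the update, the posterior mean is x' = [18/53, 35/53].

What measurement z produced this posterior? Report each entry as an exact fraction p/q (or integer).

z = [-1]

x̄ = F·x = [-8, 9]
P̄ = F·P·Fᵀ + Q = [12 -9; -9 10]
S = H·P̄·Hᵀ + R = [159]
K = P̄·Hᵀ·S⁻¹ = [13/53; -13/53]
x' − x̄ = [442/53, -442/53] = K·y
y = (KᵀK)⁻¹·Kᵀ·(x' − x̄) = [34]
z = y + H·x̄ = [34] + [-35] = [-1]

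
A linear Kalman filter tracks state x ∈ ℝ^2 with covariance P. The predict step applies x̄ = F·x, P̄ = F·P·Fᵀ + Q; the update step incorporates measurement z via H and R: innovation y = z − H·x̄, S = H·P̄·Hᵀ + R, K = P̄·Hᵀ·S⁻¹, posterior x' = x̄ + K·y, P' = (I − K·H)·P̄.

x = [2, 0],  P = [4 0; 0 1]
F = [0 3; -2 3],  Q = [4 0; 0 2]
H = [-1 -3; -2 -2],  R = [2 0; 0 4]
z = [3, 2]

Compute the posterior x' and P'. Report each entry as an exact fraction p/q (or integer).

x' = [123/377, -883/754]
P' = [749/377 -333/377; -333/377 216/377]

x̄ = F·x = [0, -4]
P̄ = F·P·Fᵀ + Q = [13 9; 9 27]
y = z − H·x̄ = [-9, -6]
S = H·P̄·Hᵀ + R = [312 260; 260 236]
K = P̄·Hᵀ·S⁻¹ = [125/377 -16/29; -315/754 9/58]
x' = x̄ + K·y = [123/377, -883/754]
P' = (I − K·H)·P̄ = [749/377 -333/377; -333/377 216/377]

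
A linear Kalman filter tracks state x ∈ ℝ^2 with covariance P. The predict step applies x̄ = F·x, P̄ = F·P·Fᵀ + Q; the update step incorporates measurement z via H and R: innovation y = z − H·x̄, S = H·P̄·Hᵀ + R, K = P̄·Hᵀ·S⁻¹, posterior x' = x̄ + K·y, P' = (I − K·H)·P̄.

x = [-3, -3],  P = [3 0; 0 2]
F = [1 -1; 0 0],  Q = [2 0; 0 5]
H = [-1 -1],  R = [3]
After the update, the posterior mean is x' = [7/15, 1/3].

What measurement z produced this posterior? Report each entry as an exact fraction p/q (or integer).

z = [-1]

x̄ = F·x = [0, 0]
P̄ = F·P·Fᵀ + Q = [7 0; 0 5]
S = H·P̄·Hᵀ + R = [15]
K = P̄·Hᵀ·S⁻¹ = [-7/15; -1/3]
x' − x̄ = [7/15, 1/3] = K·y
y = (KᵀK)⁻¹·Kᵀ·(x' − x̄) = [-1]
z = y + H·x̄ = [-1] + [0] = [-1]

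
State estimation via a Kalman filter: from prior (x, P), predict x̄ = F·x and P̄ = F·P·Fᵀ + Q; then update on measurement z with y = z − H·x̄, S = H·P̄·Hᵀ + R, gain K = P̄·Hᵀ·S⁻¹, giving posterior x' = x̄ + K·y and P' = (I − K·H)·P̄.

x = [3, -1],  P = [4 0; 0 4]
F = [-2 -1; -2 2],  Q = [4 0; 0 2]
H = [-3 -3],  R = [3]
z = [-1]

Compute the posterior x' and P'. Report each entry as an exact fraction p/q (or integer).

x̄ = F·x = [-5, -8]
P̄ = F·P·Fᵀ + Q = [24 8; 8 34]
y = z − H·x̄ = [-40]
S = H·P̄·Hᵀ + R = [669]
K = P̄·Hᵀ·S⁻¹ = [-32/223; -42/223]
x' = x̄ + K·y = [165/223, -104/223]
P' = (I − K·H)·P̄ = [2280/223 -2248/223; -2248/223 2290/223]

x' = [165/223, -104/223]
P' = [2280/223 -2248/223; -2248/223 2290/223]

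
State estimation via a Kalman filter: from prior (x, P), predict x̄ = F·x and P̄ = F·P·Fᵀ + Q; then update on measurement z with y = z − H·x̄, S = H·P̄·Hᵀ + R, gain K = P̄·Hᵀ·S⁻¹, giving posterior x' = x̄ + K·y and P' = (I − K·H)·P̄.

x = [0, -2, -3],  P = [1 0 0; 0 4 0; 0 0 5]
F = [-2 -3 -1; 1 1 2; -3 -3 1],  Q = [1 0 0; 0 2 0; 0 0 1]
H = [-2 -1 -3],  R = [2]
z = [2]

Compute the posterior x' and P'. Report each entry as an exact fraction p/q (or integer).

x̄ = F·x = [9, -8, 3]
P̄ = F·P·Fᵀ + Q = [46 -24 37; -24 27 -5; 37 -5 51]
y = z − H·x̄ = [21]
S = H·P̄·Hᵀ + R = [990]
K = P̄·Hᵀ·S⁻¹ = [-179/990; 2/55; -37/165]
x' = x̄ + K·y = [1717/330, -398/55, -94/55]
P' = (I − K·H)·P̄ = [13499/990 -962/55 -518/165; -962/55 1413/55 169/55; -518/165 169/55 67/55]

x' = [1717/330, -398/55, -94/55]
P' = [13499/990 -962/55 -518/165; -962/55 1413/55 169/55; -518/165 169/55 67/55]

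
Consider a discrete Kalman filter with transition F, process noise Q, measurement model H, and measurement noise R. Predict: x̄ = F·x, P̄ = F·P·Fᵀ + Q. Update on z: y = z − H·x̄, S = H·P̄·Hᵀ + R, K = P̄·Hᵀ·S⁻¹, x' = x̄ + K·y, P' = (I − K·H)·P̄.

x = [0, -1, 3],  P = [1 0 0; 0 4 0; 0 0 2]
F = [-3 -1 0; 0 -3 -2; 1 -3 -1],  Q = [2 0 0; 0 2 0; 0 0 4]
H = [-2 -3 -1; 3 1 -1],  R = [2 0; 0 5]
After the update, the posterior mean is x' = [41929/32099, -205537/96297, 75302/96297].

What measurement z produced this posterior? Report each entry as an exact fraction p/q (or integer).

z = [3, 1]

x̄ = F·x = [1, -3, 0]
P̄ = F·P·Fᵀ + Q = [15 12 9; 12 46 40; 9 40 43]
S = H·P̄·Hᵀ + R = [939 -246; -246 167]
K = P̄·Hᵀ·S⁻¹ = [-239/32099 8874/32099; -23402/96297 -3418/32099; -24323/96297 -7330/32099]
x' − x̄ = [9830/32099, 83354/96297, 75302/96297] = K·y
y = (KᵀK)⁻¹·Kᵀ·(x' − x̄) = [-4, 1]
z = y + H·x̄ = [-4, 1] + [7, 0] = [3, 1]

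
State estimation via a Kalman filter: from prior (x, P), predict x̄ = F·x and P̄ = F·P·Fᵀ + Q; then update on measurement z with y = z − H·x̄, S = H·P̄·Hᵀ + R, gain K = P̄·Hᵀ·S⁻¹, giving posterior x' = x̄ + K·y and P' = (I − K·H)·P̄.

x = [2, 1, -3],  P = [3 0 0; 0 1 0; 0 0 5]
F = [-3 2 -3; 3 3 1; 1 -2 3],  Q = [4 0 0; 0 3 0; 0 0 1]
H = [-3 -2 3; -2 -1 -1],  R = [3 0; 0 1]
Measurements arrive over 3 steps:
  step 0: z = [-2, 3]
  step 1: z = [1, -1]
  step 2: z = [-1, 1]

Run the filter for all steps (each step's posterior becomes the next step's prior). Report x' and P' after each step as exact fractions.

step 0: x̄ = F·x = [5, 6, -9]
step 0: P̄ = F·P·Fᵀ + Q = [80 -36 -58; -36 44 18; -58 18 53]
step 0: y = z − H·x̄ = [52, 10]
step 0: S = H·P̄·Hᵀ + R = [1772 313; 313 78]
step 0: K = P̄·Hᵀ·S⁻¹ = [-6018/40247 -9906/40247; 2642/40247 -5442/40247; 9081/40247 -13221/40247]
step 0: x' = x̄ + K·y = [-210761/40247, 324446/40247, -22221/40247]
step 0: P' = (I − K·H)·P̄ = [507808/40247 -904500/40247 -101210/40247; -904500/40247 1629780/40247 184662/40247; -101210/40247 184662/40247 30979/40247]
step 1: x̄ = F·x = [1347838/40247, 318834/40247, -926316/40247]
step 1: P̄ = F·P·Fᵀ + Q = [18345467/40247 7750857/40247 -12126891/40247; 7750857/40247 3609724/40247 -5168285/40247; -12126891/40247 -5168285/40247 8140782/40247]
step 1: y = z − H·x̄ = [7500377/40247, 2047947/40247]
step 1: S = H·P̄·Hᵀ + R = [626249620/40247 188674861/40247; 188674861/40247 57331915/40247]
step 1: K = P̄·Hᵀ·S⁻¹ = [-816199960/7600238757 -1597793156/7600238757; -14410399/844470973 -157952302/844470973; 1573418650/7600238757 -2356832107/7600238757]
step 1: x' = x̄ + K·y = [21116791262/7600238757, -4032979105/844470973, -1631350253/7600238757]
step 1: P' = (I − K·H)·P̄ = [13175957537/7600238757 -2474258633/844470973 -2485794221/7600238757; -2474258633/844470973 4557083160/844470973 549386408/844470973; -2485794221/7600238757 549386408/844470973 2383942877/7600238757]
step 2: x̄ = F·x = [-14561105213/844470973, -47171412302/7600238757, 88816364393/7600238757]
step 2: P̄ = F·P·Fᵀ + Q = [55292995204/844470973 20263357135/844470973 -34891301236/844470973; 20263357135/844470973 126814215101/7600238757 -122844404813/7600238757; -34891301236/844470973 -122844404813/7600238757 221111489345/7600238757]
step 2: y = z − H·x̄ = [-761541997291/7600238757, -23650522554/844470973]
step 2: S = H·P̄·Hᵀ + R = [16313759820872/7600238757 546401860097/844470973; 546401860097/844470973 174864330365/844470973]
step 2: K = P̄·Hᵀ·S⁻¹ = [-20942868106143/196217226705163 -42235026560458/196217226705163; -3552585410528/196217226705163 -34869602366274/196217226705163; 401195097841/1942744818863 -599641697001/1942744818863]
step 2: x' = x̄ + K·y = [-102030939819110/196217226705163, 114701415337298/196217226705163, -702981737298/1942744818863]
step 2: P' = (I − K·H)·P̄ = [333638977770212/196217226705163 -562643423186421/196217226705163 -617816889045/1942744818863; -562643423186421/196217226705163 1035811474401639/196217226705163 1231138359777/1942744818863; -617816889045/1942744818863 1231138359777/1942744818863 604137115314/1942744818863]

step 0: x' = [-210761/40247, 324446/40247, -22221/40247], P' = [507808/40247 -904500/40247 -101210/40247; -904500/40247 1629780/40247 184662/40247; -101210/40247 184662/40247 30979/40247]
step 1: x' = [21116791262/7600238757, -4032979105/844470973, -1631350253/7600238757], P' = [13175957537/7600238757 -2474258633/844470973 -2485794221/7600238757; -2474258633/844470973 4557083160/844470973 549386408/844470973; -2485794221/7600238757 549386408/844470973 2383942877/7600238757]
step 2: x' = [-102030939819110/196217226705163, 114701415337298/196217226705163, -702981737298/1942744818863], P' = [333638977770212/196217226705163 -562643423186421/196217226705163 -617816889045/1942744818863; -562643423186421/196217226705163 1035811474401639/196217226705163 1231138359777/1942744818863; -617816889045/1942744818863 1231138359777/1942744818863 604137115314/1942744818863]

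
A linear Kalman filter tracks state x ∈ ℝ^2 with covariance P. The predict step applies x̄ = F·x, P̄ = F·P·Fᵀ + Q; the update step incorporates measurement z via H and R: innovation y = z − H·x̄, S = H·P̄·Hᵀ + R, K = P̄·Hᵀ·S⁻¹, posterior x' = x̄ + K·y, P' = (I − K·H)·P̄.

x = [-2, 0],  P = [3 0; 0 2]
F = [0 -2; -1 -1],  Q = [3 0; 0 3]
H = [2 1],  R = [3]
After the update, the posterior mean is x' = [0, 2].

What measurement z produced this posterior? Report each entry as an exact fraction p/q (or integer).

z = [2]

x̄ = F·x = [0, 2]
P̄ = F·P·Fᵀ + Q = [11 4; 4 8]
S = H·P̄·Hᵀ + R = [71]
K = P̄·Hᵀ·S⁻¹ = [26/71; 16/71]
x' − x̄ = [0, 0] = K·y
y = (KᵀK)⁻¹·Kᵀ·(x' − x̄) = [0]
z = y + H·x̄ = [0] + [2] = [2]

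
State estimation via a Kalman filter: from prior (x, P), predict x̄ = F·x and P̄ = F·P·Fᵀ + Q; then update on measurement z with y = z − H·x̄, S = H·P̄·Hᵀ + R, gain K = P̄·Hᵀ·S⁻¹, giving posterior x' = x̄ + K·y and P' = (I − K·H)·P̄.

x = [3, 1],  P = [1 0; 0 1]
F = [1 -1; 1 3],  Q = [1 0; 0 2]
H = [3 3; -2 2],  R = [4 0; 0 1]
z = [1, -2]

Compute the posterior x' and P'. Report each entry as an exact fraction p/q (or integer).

x̄ = F·x = [2, 6]
P̄ = F·P·Fᵀ + Q = [3 -2; -2 12]
y = z − H·x̄ = [-23, -10]
S = H·P̄·Hᵀ + R = [103 54; 54 77]
K = P̄·Hᵀ·S⁻¹ = [771/5015 -1192/5015; 798/5015 1264/5015]
x' = x̄ + K·y = [4217/5015, -904/5015]
P' = (I − K·H)·P̄ = [812/5015 216/5015; 216/5015 848/5015]

x' = [4217/5015, -904/5015]
P' = [812/5015 216/5015; 216/5015 848/5015]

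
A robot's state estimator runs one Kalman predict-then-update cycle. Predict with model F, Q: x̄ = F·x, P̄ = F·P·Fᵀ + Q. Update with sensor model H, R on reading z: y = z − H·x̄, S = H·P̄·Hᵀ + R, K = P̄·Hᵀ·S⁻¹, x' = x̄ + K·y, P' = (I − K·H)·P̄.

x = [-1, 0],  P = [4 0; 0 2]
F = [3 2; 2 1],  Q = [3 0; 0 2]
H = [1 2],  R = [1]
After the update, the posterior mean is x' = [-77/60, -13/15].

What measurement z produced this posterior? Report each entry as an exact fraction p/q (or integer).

x̄ = F·x = [-3, -2]
P̄ = F·P·Fᵀ + Q = [47 28; 28 20]
S = H·P̄·Hᵀ + R = [240]
K = P̄·Hᵀ·S⁻¹ = [103/240; 17/60]
x' − x̄ = [103/60, 17/15] = K·y
y = (KᵀK)⁻¹·Kᵀ·(x' − x̄) = [4]
z = y + H·x̄ = [4] + [-7] = [-3]

z = [-3]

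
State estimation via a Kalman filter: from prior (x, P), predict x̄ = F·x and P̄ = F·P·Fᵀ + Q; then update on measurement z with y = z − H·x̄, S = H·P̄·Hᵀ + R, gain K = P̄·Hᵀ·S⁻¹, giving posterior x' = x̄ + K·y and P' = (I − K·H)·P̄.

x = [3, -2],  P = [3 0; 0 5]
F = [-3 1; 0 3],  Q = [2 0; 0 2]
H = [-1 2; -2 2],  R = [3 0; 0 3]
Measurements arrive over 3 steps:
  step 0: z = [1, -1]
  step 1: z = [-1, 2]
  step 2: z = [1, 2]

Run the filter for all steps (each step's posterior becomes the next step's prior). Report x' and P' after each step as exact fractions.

step 0: x' = [37/6599, -42/6599], P' = [33258/6599 24849/6599; 24849/6599 21018/6599]
step 1: x' = [-23919045/20456339, -11575042/20456339], P' = [43615092/20456339 30021039/20456339; 30021039/20456339 28043175/20456339]
step 2: x' = [-502688969/6877387226, 2331373482/3438693613], P' = [58737747063/27509548904 5059944387/3438693613; 5059944387/3438693613 4721015319/3438693613]

step 0: x̄ = F·x = [-11, -6]
step 0: P̄ = F·P·Fᵀ + Q = [34 15; 15 47]
step 0: y = z − H·x̄ = [2, -11]
step 0: S = H·P̄·Hᵀ + R = [165 166; 166 207]
step 0: K = P̄·Hᵀ·S⁻¹ = [5480/6599 -5606/6599; 5729/6599 -2554/6599]
step 0: x' = x̄ + K·y = [37/6599, -42/6599]
step 0: P' = (I − K·H)·P̄ = [33258/6599 24849/6599; 24849/6599 21018/6599]
step 1: x̄ = F·x = [-153/6599, -126/6599]
step 1: P̄ = F·P·Fᵀ + Q = [184444/6599 -160587/6599; -160587/6599 202360/6599]
step 1: y = z − H·x̄ = [-6500/6599, 13144/6599]
step 1: S = H·P̄·Hᵀ + R = [1656029/6599 2141850/6599; 2141850/6599 2851709/6599]
step 1: K = P̄·Hᵀ·S⁻¹ = [5475662/20456339 -9062702/20456339; 8688437/20456339 -1318576/20456339]
step 1: x' = x̄ + K·y = [-23919045/20456339, -11575042/20456339]
step 1: P' = (I − K·H)·P̄ = [43615092/20456339 30021039/20456339; 30021039/20456339 28043175/20456339]
step 2: x̄ = F·x = [60182093/20456339, -34725126/20456339]
step 2: P̄ = F·P·Fᵀ + Q = [281365447/20456339 -186059826/20456339; -186059826/20456339 293301253/20456339]
step 2: y = z − H·x̄ = [150088684/20456339, 230727116/20456339]
step 2: S = H·P̄·Hᵀ + R = [2260178780/20456339 2852294862/20456339; 2852294862/20456339 3848514425/20456339]
step 2: K = P̄·Hᵀ·S⁻¹ = [7407121043/27509548904 -6086063989/13754774452; 1460695417/3438693613 -225952712/3438693613]
step 2: x' = x̄ + K·y = [-502688969/6877387226, 2331373482/3438693613]
step 2: P' = (I − K·H)·P̄ = [58737747063/27509548904 5059944387/3438693613; 5059944387/3438693613 4721015319/3438693613]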